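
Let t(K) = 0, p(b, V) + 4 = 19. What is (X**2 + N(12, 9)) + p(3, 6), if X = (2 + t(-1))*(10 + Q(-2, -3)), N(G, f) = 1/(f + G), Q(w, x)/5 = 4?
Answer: 75916/21 ≈ 3615.0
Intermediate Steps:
p(b, V) = 15 (p(b, V) = -4 + 19 = 15)
Q(w, x) = 20 (Q(w, x) = 5*4 = 20)
N(G, f) = 1/(G + f)
X = 60 (X = (2 + 0)*(10 + 20) = 2*30 = 60)
(X**2 + N(12, 9)) + p(3, 6) = (60**2 + 1/(12 + 9)) + 15 = (3600 + 1/21) + 15 = 75601/21 + 15 = 75916/21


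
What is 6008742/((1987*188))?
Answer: 3004371/186778 ≈ 16.085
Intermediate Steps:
6008742/((1987*188)) = 6008742/373556 = 6008742*(1/373556) = 3004371/186778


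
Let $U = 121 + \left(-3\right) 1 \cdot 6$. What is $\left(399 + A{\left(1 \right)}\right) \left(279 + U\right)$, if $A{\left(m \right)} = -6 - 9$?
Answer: $146688$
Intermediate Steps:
$A{\left(m \right)} = -15$
$U = 103$ ($U = 121 - 18 = 103$)
$\left(399 + A{\left(1 \right)}\right) \left(279 + U\right) = \left(399 - 15\right) \left(279 + 103\right) = 384 \cdot 382 = 146688$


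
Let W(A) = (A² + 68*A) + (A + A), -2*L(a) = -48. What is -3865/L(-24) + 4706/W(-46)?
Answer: -3802/23 ≈ -165.30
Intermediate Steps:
L(a) = 24 (L(a) = -½*(-48) = 24)
W(A) = A² + 70*A (W(A) = (A² + 68*A) + 2*A = A² + 70*A)
-3865/L(-24) + 4706/W(-46) = -3865/24 + 4706/((-46*(70 - 46))) = -3865*1/24 + 4706/((-46*24)) = -3865/24 + 4706/(-1104) = -3865/24 + 4706*(-1/1104) = -3865/24 - 2353/552 = -3802/23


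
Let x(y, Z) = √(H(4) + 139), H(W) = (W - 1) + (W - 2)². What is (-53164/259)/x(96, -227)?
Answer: -26582*√146/18907 ≈ -16.988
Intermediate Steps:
H(W) = -1 + W + (-2 + W)² (H(W) = (-1 + W) + (-2 + W)² = -1 + W + (-2 + W)²)
x(y, Z) = √146 (x(y, Z) = √((-1 + 4 + (-2 + 4)²) + 139) = √((-1 + 4 + 2²) + 139) = √((-1 + 4 + 4) + 139) = √(7 + 139) = √146)
(-53164/259)/x(96, -227) = (-53164/259)/(√146) = (-53164*1/259)*(√146/146) = -26582*√146/18907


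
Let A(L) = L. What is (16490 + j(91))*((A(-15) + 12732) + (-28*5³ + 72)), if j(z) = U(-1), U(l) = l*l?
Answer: 153184899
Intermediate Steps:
U(l) = l²
j(z) = 1 (j(z) = (-1)² = 1)
(16490 + j(91))*((A(-15) + 12732) + (-28*5³ + 72)) = (16490 + 1)*((-15 + 12732) + (-28*5³ + 72)) = 16491*(12717 + (-28*125 + 72)) = 16491*(12717 + (-3500 + 72)) = 16491*(12717 - 3428) = 16491*9289 = 153184899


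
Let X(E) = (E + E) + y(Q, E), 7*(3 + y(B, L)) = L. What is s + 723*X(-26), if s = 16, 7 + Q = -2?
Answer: -297041/7 ≈ -42434.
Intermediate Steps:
Q = -9 (Q = -7 - 2 = -9)
y(B, L) = -3 + L/7
X(E) = -3 + 15*E/7 (X(E) = (E + E) + (-3 + E/7) = 2*E + (-3 + E/7) = -3 + 15*E/7)
s + 723*X(-26) = 16 + 723*(-3 + (15/7)*(-26)) = 16 + 723*(-3 - 390/7) = 16 + 723*(-411/7) = 16 - 297153/7 = -297041/7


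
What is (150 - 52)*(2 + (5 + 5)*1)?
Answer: 1176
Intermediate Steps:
(150 - 52)*(2 + (5 + 5)*1) = 98*(2 + 10*1) = 98*(2 + 10) = 98*12 = 1176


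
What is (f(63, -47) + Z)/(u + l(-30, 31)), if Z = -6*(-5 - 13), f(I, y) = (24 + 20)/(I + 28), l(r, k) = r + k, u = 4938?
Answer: 9872/449449 ≈ 0.021965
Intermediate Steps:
l(r, k) = k + r
f(I, y) = 44/(28 + I)
Z = 108 (Z = -6*(-18) = 108)
(f(63, -47) + Z)/(u + l(-30, 31)) = (44/(28 + 63) + 108)/(4938 + (31 - 30)) = (44/91 + 108)/(4938 + 1) = (44*(1/91) + 108)/4939 = (44/91 + 108)*(1/4939) = (9872/91)*(1/4939) = 9872/449449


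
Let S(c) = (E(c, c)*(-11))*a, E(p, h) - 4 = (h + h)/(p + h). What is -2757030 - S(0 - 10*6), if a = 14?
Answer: -2756260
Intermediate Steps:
E(p, h) = 4 + 2*h/(h + p) (E(p, h) = 4 + (h + h)/(p + h) = 4 + (2*h)/(h + p) = 4 + 2*h/(h + p))
S(c) = -770 (S(c) = ((2*(2*c + 3*c)/(c + c))*(-11))*14 = ((2*(5*c)/((2*c)))*(-11))*14 = ((2*(1/(2*c))*(5*c))*(-11))*14 = (5*(-11))*14 = -55*14 = -770)
-2757030 - S(0 - 10*6) = -2757030 - 1*(-770) = -2757030 + 770 = -2756260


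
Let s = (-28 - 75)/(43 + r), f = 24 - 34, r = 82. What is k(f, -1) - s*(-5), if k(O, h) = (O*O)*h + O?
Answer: -2853/25 ≈ -114.12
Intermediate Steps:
f = -10
k(O, h) = O + h*O**2 (k(O, h) = O**2*h + O = h*O**2 + O = O + h*O**2)
s = -103/125 (s = (-28 - 75)/(43 + 82) = -103/125 ≈ -0.82400)
k(f, -1) - s*(-5) = -10*(1 - 10*(-1)) - (-103)*(-5)/125 = -10*(1 + 10) - 1*103/25 = -10*11 - 103/25 = -110 - 103/25 = -2853/25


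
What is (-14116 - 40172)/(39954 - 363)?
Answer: -6032/4399 ≈ -1.3712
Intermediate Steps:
(-14116 - 40172)/(39954 - 363) = -54288/39591 = -54288*1/39591 = -6032/4399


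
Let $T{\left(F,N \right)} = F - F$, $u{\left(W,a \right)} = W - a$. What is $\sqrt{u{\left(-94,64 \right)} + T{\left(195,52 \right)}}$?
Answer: $i \sqrt{158} \approx 12.57 i$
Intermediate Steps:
$T{\left(F,N \right)} = 0$
$\sqrt{u{\left(-94,64 \right)} + T{\left(195,52 \right)}} = \sqrt{\left(-94 - 64\right) + 0} = \sqrt{-158 + 0} = \sqrt{-158} = i \sqrt{158}$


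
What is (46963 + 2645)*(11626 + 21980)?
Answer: 1667126448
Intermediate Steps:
(46963 + 2645)*(11626 + 21980) = 49608*33606 = 1667126448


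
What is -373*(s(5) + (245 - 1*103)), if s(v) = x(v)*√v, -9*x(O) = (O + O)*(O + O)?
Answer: -52966 + 37300*√5/9 ≈ -43699.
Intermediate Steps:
x(O) = -4*O²/9 (x(O) = -(O + O)*(O + O)/9 = -2*O*2*O/9 = -4*O²/9)
s(v) = -4*v^(5/2)/9 (s(v) = (-4*v²/9)*√v = -4*v^(5/2)/9)
-373*(s(5) + (245 - 1*103)) = -373*(-100*√5/9 + (245 - 1*103)) = -373*(-100*√5/9 + (245 - 103)) = -373*(-100*√5/9 + 142) = -373*(142 - 100*√5/9) = -52966 + 37300*√5/9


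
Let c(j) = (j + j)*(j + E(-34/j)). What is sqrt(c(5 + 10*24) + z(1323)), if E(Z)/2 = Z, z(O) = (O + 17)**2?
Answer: sqrt(1915514) ≈ 1384.0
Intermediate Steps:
z(O) = (17 + O)**2
E(Z) = 2*Z
c(j) = 2*j*(j - 68/j) (c(j) = (j + j)*(j + 2*(-34/j)) = (2*j)*(j - 68/j) = 2*j*(j - 68/j))
sqrt(c(5 + 10*24) + z(1323)) = sqrt((-136 + 2*(5 + 10*24)**2) + (17 + 1323)**2) = sqrt((-136 + 2*(5 + 240)**2) + 1340**2) = sqrt((-136 + 2*245**2) + 1795600) = sqrt((-136 + 2*60025) + 1795600) = sqrt((-136 + 120050) + 1795600) = sqrt(119914 + 1795600) = sqrt(1915514)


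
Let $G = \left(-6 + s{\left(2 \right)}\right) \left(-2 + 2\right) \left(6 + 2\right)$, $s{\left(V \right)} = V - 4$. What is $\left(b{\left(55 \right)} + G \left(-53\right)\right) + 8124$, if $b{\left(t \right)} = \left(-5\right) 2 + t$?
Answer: $8169$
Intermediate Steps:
$s{\left(V \right)} = -4 + V$
$b{\left(t \right)} = -10 + t$
$G = 0$ ($G = \left(-6 + \left(-4 + 2\right)\right) \left(-2 + 2\right) \left(6 + 2\right) = \left(-6 - 2\right) 0 \cdot 8 = \left(-8\right) 0 = 0$)
$\left(b{\left(55 \right)} + G \left(-53\right)\right) + 8124 = \left(\left(-10 + 55\right) + 0 \left(-53\right)\right) + 8124 = \left(45 + 0\right) + 8124 = 45 + 8124 = 8169$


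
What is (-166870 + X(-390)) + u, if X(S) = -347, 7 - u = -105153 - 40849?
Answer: -21208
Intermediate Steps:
u = 146009 (u = 7 - (-105153 - 40849) = 7 - 1*(-146002) = 7 + 146002 = 146009)
(-166870 + X(-390)) + u = (-166870 - 347) + 146009 = -167217 + 146009 = -21208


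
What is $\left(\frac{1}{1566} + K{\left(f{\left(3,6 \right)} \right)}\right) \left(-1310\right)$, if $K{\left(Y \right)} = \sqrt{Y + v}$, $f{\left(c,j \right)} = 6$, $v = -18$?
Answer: $- \frac{655}{783} - 2620 i \sqrt{3} \approx -0.83653 - 4538.0 i$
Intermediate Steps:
$K{\left(Y \right)} = \sqrt{-18 + Y}$ ($K{\left(Y \right)} = \sqrt{Y - 18} = \sqrt{-18 + Y}$)
$\left(\frac{1}{1566} + K{\left(f{\left(3,6 \right)} \right)}\right) \left(-1310\right) = \left(\frac{1}{1566} + \sqrt{-18 + 6}\right) \left(-1310\right) = \left(\frac{1}{1566} + \sqrt{-12}\right) \left(-1310\right) = \left(\frac{1}{1566} + 2 i \sqrt{3}\right) \left(-1310\right) = - \frac{655}{783} - 2620 i \sqrt{3}$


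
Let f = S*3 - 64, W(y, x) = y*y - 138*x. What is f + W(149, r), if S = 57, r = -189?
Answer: 48390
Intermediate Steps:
W(y, x) = y² - 138*x
f = 107 (f = 57*3 - 64 = 171 - 64 = 107)
f + W(149, r) = 107 + (149² - 138*(-189)) = 107 + (22201 + 26082) = 107 + 48283 = 48390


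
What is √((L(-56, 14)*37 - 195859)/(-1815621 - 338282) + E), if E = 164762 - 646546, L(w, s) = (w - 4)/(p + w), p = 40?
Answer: 17*I*√30936182565313329/4307806 ≈ 694.11*I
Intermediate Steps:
L(w, s) = (-4 + w)/(40 + w) (L(w, s) = (w - 4)/(40 + w) = (-4 + w)/(40 + w))
E = -481784
√((L(-56, 14)*37 - 195859)/(-1815621 - 338282) + E) = √((((-4 - 56)/(40 - 56))*37 - 195859)/(-1815621 - 338282) - 481784) = √(((-60/(-16))*37 - 195859)/(-2153903) - 481784) = √((-1/16*(-60)*37 - 195859)*(-1/2153903) - 481784) = √(((15/4)*37 - 195859)*(-1/2153903) - 481784) = √((555/4 - 195859)*(-1/2153903) - 481784) = √(-782881/4*(-1/2153903) - 481784) = √(782881/8615612 - 481784) = √(-4150863228927/8615612) = 17*I*√30936182565313329/4307806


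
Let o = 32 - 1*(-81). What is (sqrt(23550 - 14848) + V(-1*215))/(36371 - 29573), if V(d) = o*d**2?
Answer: 5223425/6798 + sqrt(8702)/6798 ≈ 768.39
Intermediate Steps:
o = 113 (o = 32 + 81 = 113)
V(d) = 113*d**2
(sqrt(23550 - 14848) + V(-1*215))/(36371 - 29573) = (sqrt(23550 - 14848) + 113*(-1*215)**2)/(36371 - 29573) = (sqrt(8702) + 113*(-215)**2)/6798 = (sqrt(8702) + 113*46225)*(1/6798) = (sqrt(8702) + 5223425)*(1/6798) = (5223425 + sqrt(8702))*(1/6798) = 5223425/6798 + sqrt(8702)/6798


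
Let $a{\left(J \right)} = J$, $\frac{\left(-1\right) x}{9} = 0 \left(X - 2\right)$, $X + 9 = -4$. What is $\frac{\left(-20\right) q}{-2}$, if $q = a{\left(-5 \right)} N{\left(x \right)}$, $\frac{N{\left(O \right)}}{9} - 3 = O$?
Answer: $-1350$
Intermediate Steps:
$X = -13$ ($X = -9 - 4 = -13$)
$x = 0$ ($x = - 9 \cdot 0 \left(-13 - 2\right) = - 9 \cdot 0 \left(-15\right) = \left(-9\right) 0 = 0$)
$N{\left(O \right)} = 27 + 9 O$
$q = -135$ ($q = - 5 \left(27 + 9 \cdot 0\right) = - 5 \left(27 + 0\right) = \left(-5\right) 27 = -135$)
$\frac{\left(-20\right) q}{-2} = \frac{\left(-20\right) \left(-135\right)}{-2} = 2700 \left(- \frac{1}{2}\right) = -1350$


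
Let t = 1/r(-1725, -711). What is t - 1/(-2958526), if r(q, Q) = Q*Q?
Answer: 3464047/1495597022046 ≈ 2.3162e-6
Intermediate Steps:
r(q, Q) = Q**2
t = 1/505521 (t = 1/((-711)**2) = 1/505521 ≈ 1.9782e-6)
t - 1/(-2958526) = 1/505521 - 1/(-2958526) = 1/505521 - 1*(-1/2958526) = 1/505521 + 1/2958526 = 3464047/1495597022046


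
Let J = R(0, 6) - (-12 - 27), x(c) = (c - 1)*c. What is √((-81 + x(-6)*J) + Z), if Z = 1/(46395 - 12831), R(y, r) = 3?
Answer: √473992595283/16782 ≈ 41.024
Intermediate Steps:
x(c) = c*(-1 + c) (x(c) = (-1 + c)*c = c*(-1 + c))
J = 42 (J = 3 - (-12 - 27) = 3 - 1*(-39) = 3 + 39 = 42)
Z = 1/33564 ≈ 2.9794e-5
√((-81 + x(-6)*J) + Z) = √((-81 - 6*(-1 - 6)*42) + 1/33564) = √((-81 - 6*(-7)*42) + 1/33564) = √((-81 + 42*42) + 1/33564) = √((-81 + 1764) + 1/33564) = √(1683 + 1/33564) = √(56488213/33564) = √473992595283/16782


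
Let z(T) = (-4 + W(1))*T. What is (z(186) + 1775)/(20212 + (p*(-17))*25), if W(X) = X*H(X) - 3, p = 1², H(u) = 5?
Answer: 1403/19787 ≈ 0.070905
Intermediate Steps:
p = 1
W(X) = -3 + 5*X (W(X) = X*5 - 3 = 5*X - 3 = -3 + 5*X)
z(T) = -2*T (z(T) = (-4 + (-3 + 5*1))*T = (-4 + (-3 + 5))*T = (-4 + 2)*T = -2*T)
(z(186) + 1775)/(20212 + (p*(-17))*25) = (-2*186 + 1775)/(20212 + (1*(-17))*25) = (-372 + 1775)/(20212 - 17*25) = 1403/(20212 - 425) = 1403/19787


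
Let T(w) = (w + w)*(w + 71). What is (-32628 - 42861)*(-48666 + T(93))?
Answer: 1371031218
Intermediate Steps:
T(w) = 2*w*(71 + w) (T(w) = (2*w)*(71 + w) = 2*w*(71 + w))
(-32628 - 42861)*(-48666 + T(93)) = (-32628 - 42861)*(-48666 + 2*93*(71 + 93)) = -75489*(-48666 + 2*93*164) = -75489*(-48666 + 30504) = -75489*(-18162) = 1371031218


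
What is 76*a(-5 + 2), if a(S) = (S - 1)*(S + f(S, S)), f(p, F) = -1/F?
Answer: 2432/3 ≈ 810.67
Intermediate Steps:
a(S) = (-1 + S)*(S - 1/S) (a(S) = (S - 1)*(S - 1/S) = (-1 + S)*(S - 1/S))
76*a(-5 + 2) = 76*(-1 + 1/(-5 + 2) + (-5 + 2)² - (-5 + 2)) = 76*(-1 + 1/(-3) + (-3)² - 1*(-3)) = 76*(-1 - ⅓ + 9 + 3) = 76*(32/3) = 2432/3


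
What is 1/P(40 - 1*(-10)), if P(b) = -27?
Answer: -1/27 ≈ -0.037037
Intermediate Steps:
1/P(40 - 1*(-10)) = 1/(-27) = -1/27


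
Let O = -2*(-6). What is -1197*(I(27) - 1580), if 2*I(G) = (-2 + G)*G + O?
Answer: 2960181/2 ≈ 1.4801e+6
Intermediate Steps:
O = 12
I(G) = 6 + G*(-2 + G)/2 (I(G) = ((-2 + G)*G + 12)/2 = (G*(-2 + G) + 12)/2 = (12 + G*(-2 + G))/2 = 6 + G*(-2 + G)/2)
-1197*(I(27) - 1580) = -1197*((6 + (½)*27² - 1*27) - 1580) = -1197*((6 + (½)*729 - 27) - 1580) = -1197*((6 + 729/2 - 27) - 1580) = -1197*(687/2 - 1580) = -1197*(-2473/2) = 2960181/2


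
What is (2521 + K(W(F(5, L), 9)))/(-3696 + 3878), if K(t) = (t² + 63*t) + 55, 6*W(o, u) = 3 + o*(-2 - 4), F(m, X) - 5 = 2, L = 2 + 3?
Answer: 8835/728 ≈ 12.136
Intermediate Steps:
L = 5
F(m, X) = 7 (F(m, X) = 5 + 2 = 7)
W(o, u) = ½ - o (W(o, u) = (3 + o*(-2 - 4))/6 = (3 + o*(-6))/6 = (3 - 6*o)/6 = ½ - o)
K(t) = 55 + t² + 63*t
(2521 + K(W(F(5, L), 9)))/(-3696 + 3878) = (2521 + (55 + (½ - 1*7)² + 63*(½ - 1*7)))/(-3696 + 3878) = (2521 + (55 + (½ - 7)² + 63*(½ - 7)))/182 = (2521 + (55 + (-13/2)² + 63*(-13/2)))*(1/182) = (2521 + (55 + 169/4 - 819/2))*(1/182) = (2521 - 1249/4)*(1/182) = (8835/4)*(1/182) = 8835/728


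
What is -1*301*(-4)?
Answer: 1204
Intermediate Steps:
-1*301*(-4) = -301*(-4) = 1204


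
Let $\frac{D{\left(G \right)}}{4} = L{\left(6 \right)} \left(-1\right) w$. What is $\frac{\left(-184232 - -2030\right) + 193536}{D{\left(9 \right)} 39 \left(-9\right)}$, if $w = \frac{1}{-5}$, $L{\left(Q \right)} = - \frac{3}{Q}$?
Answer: $\frac{9445}{117} \approx 80.726$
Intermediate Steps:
$w = - \frac{1}{5} \approx -0.2$
$D{\left(G \right)} = - \frac{2}{5}$ ($D{\left(G \right)} = 4 - \frac{3}{6} \left(-1\right) \left(- \frac{1}{5}\right) = 4 \left(-3\right) \frac{1}{6} \left(-1\right) \left(- \frac{1}{5}\right) = 4 \left(- \frac{1}{2}\right) \left(-1\right) \left(- \frac{1}{5}\right) = 4 \cdot \frac{1}{2} \left(- \frac{1}{5}\right) = 4 \left(- \frac{1}{10}\right) = - \frac{2}{5}$)
$\frac{\left(-184232 - -2030\right) + 193536}{D{\left(9 \right)} 39 \left(-9\right)} = \frac{\left(-184232 - -2030\right) + 193536}{\left(- \frac{2}{5}\right) 39 \left(-9\right)} = \frac{\left(-184232 + \left(2265 - 235\right)\right) + 193536}{\left(- \frac{78}{5}\right) \left(-9\right)} = \frac{\left(-184232 + 2030\right) + 193536}{\frac{702}{5}} = \left(-182202 + 193536\right) \frac{5}{702} = 11334 \cdot \frac{5}{702} = \frac{9445}{117}$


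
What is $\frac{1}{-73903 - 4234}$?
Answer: $- \frac{1}{78137} \approx -1.2798 \cdot 10^{-5}$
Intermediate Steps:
$\frac{1}{-73903 - 4234} = \frac{1}{-78137} = - \frac{1}{78137}$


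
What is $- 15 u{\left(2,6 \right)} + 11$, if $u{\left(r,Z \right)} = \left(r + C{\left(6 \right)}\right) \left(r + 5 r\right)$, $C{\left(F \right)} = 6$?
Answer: $-1429$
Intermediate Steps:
$u{\left(r,Z \right)} = 6 r \left(6 + r\right)$ ($u{\left(r,Z \right)} = \left(r + 6\right) \left(r + 5 r\right) = \left(6 + r\right) 6 r = 6 r \left(6 + r\right)$)
$- 15 u{\left(2,6 \right)} + 11 = - 15 \cdot 6 \cdot 2 \left(6 + 2\right) + 11 = - 15 \cdot 6 \cdot 2 \cdot 8 + 11 = \left(-15\right) 96 + 11 = -1440 + 11 = -1429$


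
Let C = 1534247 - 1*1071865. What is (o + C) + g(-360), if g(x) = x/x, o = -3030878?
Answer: -2568495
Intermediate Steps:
g(x) = 1
C = 462382 (C = 1534247 - 1071865 = 462382)
(o + C) + g(-360) = (-3030878 + 462382) + 1 = -2568496 + 1 = -2568495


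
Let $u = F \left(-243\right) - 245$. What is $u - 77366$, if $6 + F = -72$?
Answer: $-58657$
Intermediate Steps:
$F = -78$ ($F = -6 - 72 = -78$)
$u = 18709$ ($u = \left(-78\right) \left(-243\right) - 245 = 18954 - 245 = 18709$)
$u - 77366 = 18709 - 77366 = -58657$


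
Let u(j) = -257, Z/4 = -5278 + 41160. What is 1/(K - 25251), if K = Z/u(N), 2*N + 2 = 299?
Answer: -257/6633035 ≈ -3.8745e-5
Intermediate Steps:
N = 297/2 (N = -1 + (½)*299 = -1 + 299/2 = 297/2 ≈ 148.50)
Z = 143528 (Z = 4*(-5278 + 41160) = 4*35882 = 143528)
K = -143528/257 (K = 143528/(-257) = 143528*(-1/257) = -143528/257 ≈ -558.47)
1/(K - 25251) = 1/(-143528/257 - 25251) = 1/(-6633035/257) = -257/6633035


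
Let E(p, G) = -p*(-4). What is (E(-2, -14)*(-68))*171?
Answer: 93024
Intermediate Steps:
E(p, G) = 4*p (E(p, G) = -(-4)*p = 4*p)
(E(-2, -14)*(-68))*171 = ((4*(-2))*(-68))*171 = -8*(-68)*171 = 544*171 = 93024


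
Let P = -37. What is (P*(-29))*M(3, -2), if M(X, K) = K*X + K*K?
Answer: -2146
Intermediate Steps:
M(X, K) = K**2 + K*X (M(X, K) = K*X + K**2 = K**2 + K*X)
(P*(-29))*M(3, -2) = (-37*(-29))*(-2*(-2 + 3)) = 1073*(-2*1) = 1073*(-2) = -2146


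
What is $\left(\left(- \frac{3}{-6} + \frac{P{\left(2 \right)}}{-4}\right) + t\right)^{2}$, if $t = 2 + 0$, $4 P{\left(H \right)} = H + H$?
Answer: $\frac{81}{16} \approx 5.0625$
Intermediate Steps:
$P{\left(H \right)} = \frac{H}{2}$ ($P{\left(H \right)} = \frac{H + H}{4} = \frac{2 H}{4} = \frac{H}{2}$)
$t = 2$
$\left(\left(- \frac{3}{-6} + \frac{P{\left(2 \right)}}{-4}\right) + t\right)^{2} = \left(\left(- \frac{3}{-6} + \frac{\frac{1}{2} \cdot 2}{-4}\right) + 2\right)^{2} = \left(\left(\left(-3\right) \left(- \frac{1}{6}\right) + 1 \left(- \frac{1}{4}\right)\right) + 2\right)^{2} = \left(\left(\frac{1}{2} - \frac{1}{4}\right) + 2\right)^{2} = \left(\frac{1}{4} + 2\right)^{2} = \left(\frac{9}{4}\right)^{2} = \frac{81}{16}$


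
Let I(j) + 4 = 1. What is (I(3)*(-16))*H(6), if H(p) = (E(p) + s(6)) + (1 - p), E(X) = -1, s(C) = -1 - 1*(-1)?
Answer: -288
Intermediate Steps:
I(j) = -3 (I(j) = -4 + 1 = -3)
s(C) = 0 (s(C) = -1 + 1 = 0)
H(p) = -p (H(p) = (-1 + 0) + (1 - p) = -1 + (1 - p) = -p)
(I(3)*(-16))*H(6) = (-3*(-16))*(-1*6) = 48*(-6) = -288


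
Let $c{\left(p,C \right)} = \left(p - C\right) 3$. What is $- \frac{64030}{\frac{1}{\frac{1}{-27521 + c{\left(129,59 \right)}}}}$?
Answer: $\frac{64030}{27311} \approx 2.3445$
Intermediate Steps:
$c{\left(p,C \right)} = - 3 C + 3 p$
$- \frac{64030}{\frac{1}{\frac{1}{-27521 + c{\left(129,59 \right)}}}} = - \frac{64030}{\frac{1}{\frac{1}{-27521 + \left(\left(-3\right) 59 + 3 \cdot 129\right)}}} = - \frac{64030}{\frac{1}{\frac{1}{-27521 + \left(-177 + 387\right)}}} = - \frac{64030}{\frac{1}{\frac{1}{-27521 + 210}}} = - \frac{64030}{\frac{1}{\frac{1}{-27311}}} = - \frac{64030}{\frac{1}{- \frac{1}{27311}}} = - \frac{64030}{-27311} = \left(-64030\right) \left(- \frac{1}{27311}\right) = \frac{64030}{27311}$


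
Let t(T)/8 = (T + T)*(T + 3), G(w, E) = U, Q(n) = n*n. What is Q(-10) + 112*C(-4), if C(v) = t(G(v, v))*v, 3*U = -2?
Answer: 101252/9 ≈ 11250.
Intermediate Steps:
U = -2/3 (U = (1/3)*(-2) = -2/3 ≈ -0.66667)
Q(n) = n**2
G(w, E) = -2/3
t(T) = 16*T*(3 + T) (t(T) = 8*((T + T)*(T + 3)) = 8*((2*T)*(3 + T)) = 8*(2*T*(3 + T)) = 16*T*(3 + T))
C(v) = -224*v/9 (C(v) = (16*(-2/3)*(3 - 2/3))*v = (16*(-2/3)*(7/3))*v = -224*v/9)
Q(-10) + 112*C(-4) = (-10)**2 + 112*(-224/9*(-4)) = 100 + 112*(896/9) = 100 + 100352/9 = 101252/9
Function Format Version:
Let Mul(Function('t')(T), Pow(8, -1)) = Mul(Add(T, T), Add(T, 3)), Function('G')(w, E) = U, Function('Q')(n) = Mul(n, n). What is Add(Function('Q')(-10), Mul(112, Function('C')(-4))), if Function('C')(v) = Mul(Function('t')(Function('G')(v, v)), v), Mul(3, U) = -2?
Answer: Rational(101252, 9) ≈ 11250.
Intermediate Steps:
U = Rational(-2, 3) (U = Mul(Rational(1, 3), -2) = Rational(-2, 3) ≈ -0.66667)
Function('Q')(n) = Pow(n, 2)
Function('G')(w, E) = Rational(-2, 3)
Function('t')(T) = Mul(16, T, Add(3, T)) (Function('t')(T) = Mul(8, Mul(Add(T, T), Add(T, 3))) = Mul(8, Mul(Mul(2, T), Add(3, T))) = Mul(8, Mul(2, T, Add(3, T))) = Mul(16, T, Add(3, T)))
Function('C')(v) = Mul(Rational(-224, 9), v) (Function('C')(v) = Mul(Mul(16, Rational(-2, 3), Add(3, Rational(-2, 3))), v) = Mul(Mul(16, Rational(-2, 3), Rational(7, 3)), v) = Mul(Rational(-224, 9), v))
Add(Function('Q')(-10), Mul(112, Function('C')(-4))) = Add(Pow(-10, 2), Mul(112, Mul(Rational(-224, 9), -4))) = Add(100, Mul(112, Rational(896, 9))) = Add(100, Rational(100352, 9)) = Rational(101252, 9)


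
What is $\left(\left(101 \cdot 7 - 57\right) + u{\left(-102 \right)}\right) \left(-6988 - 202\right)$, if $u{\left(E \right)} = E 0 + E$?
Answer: $-3940120$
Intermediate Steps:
$u{\left(E \right)} = E$ ($u{\left(E \right)} = 0 + E = E$)
$\left(\left(101 \cdot 7 - 57\right) + u{\left(-102 \right)}\right) \left(-6988 - 202\right) = \left(\left(101 \cdot 7 - 57\right) - 102\right) \left(-6988 - 202\right) = \left(\left(707 - 57\right) - 102\right) \left(-7190\right) = \left(650 - 102\right) \left(-7190\right) = 548 \left(-7190\right) = -3940120$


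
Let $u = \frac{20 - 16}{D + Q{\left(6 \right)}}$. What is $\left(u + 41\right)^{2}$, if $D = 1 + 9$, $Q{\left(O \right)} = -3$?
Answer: $\frac{84681}{49} \approx 1728.2$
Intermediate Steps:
$D = 10$
$u = \frac{4}{7}$ ($u = \frac{20 - 16}{10 - 3} = \frac{4}{7} \approx 0.57143$)
$\left(u + 41\right)^{2} = \left(\frac{4}{7} + 41\right)^{2} = \left(\frac{291}{7}\right)^{2} = \frac{84681}{49}$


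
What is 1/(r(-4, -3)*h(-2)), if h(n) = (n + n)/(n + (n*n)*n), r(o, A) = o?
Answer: -5/8 ≈ -0.62500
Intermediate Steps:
h(n) = 2*n/(n + n**3) (h(n) = (2*n)/(n + n**2*n) = (2*n)/(n + n**3) = 2*n/(n + n**3))
1/(r(-4, -3)*h(-2)) = 1/(-8/(1 + (-2)**2)) = 1/(-8/(1 + 4)) = 1/(-8/5) = -5/8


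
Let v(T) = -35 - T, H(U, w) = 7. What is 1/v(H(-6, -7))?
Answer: -1/42 ≈ -0.023810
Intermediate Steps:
1/v(H(-6, -7)) = 1/(-35 - 1*7) = 1/(-35 - 7) = 1/(-42) = -1/42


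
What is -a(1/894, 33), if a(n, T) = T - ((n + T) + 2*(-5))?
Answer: -8939/894 ≈ -9.9989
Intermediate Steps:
a(n, T) = 10 - n (a(n, T) = T - ((T + n) - 10) = T - (-10 + T + n) = T + (10 - T - n) = 10 - n)
-a(1/894, 33) = -(10 - 1/894) = -1*8939/894 = -8939/894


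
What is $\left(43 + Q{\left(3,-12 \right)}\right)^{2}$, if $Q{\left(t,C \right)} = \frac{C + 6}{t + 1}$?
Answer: $\frac{6889}{4} \approx 1722.3$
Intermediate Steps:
$Q{\left(t,C \right)} = \frac{6 + C}{1 + t}$
$\left(43 + Q{\left(3,-12 \right)}\right)^{2} = \left(43 + \frac{6 - 12}{1 + 3}\right)^{2} = \left(43 + \frac{1}{4} \left(-6\right)\right)^{2} = \left(43 - \frac{3}{2}\right)^{2} = \left(\frac{83}{2}\right)^{2} = \frac{6889}{4}$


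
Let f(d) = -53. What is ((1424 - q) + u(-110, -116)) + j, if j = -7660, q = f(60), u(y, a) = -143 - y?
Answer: -6216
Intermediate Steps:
q = -53
((1424 - q) + u(-110, -116)) + j = ((1424 - 1*(-53)) + (-143 - 1*(-110))) - 7660 = ((1424 + 53) + (-143 + 110)) - 7660 = (1477 - 33) - 7660 = 1444 - 7660 = -6216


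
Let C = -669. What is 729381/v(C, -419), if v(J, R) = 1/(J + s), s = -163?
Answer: -606844992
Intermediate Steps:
v(J, R) = 1/(-163 + J) (v(J, R) = 1/(J - 163) = 1/(-163 + J))
729381/v(C, -419) = 729381/(1/(-163 - 669)) = 729381/(1/(-832)) = 729381/(-1/832) = 729381*(-832) = -606844992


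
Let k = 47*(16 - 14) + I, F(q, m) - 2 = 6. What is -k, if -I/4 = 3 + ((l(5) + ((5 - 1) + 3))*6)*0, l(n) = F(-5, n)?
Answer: -82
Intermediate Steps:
F(q, m) = 8 (F(q, m) = 2 + 6 = 8)
l(n) = 8
I = -12 (I = -4*(3 + ((8 + ((5 - 1) + 3))*6)*0) = -4*(3 + ((8 + (4 + 3))*6)*0) = -4*(3 + ((8 + 7)*6)*0) = -4*(3 + (15*6)*0) = -4*(3 + 90*0) = -4*(3 + 0) = -4*3 = -12)
k = 82 (k = 47*(16 - 14) - 12 = 47*2 - 12 = 94 - 12 = 82)
-k = -1*82 = -82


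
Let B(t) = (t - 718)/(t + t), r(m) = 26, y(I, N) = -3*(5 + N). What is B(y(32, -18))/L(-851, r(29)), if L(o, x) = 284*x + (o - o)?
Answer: -679/575952 ≈ -0.0011789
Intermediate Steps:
y(I, N) = -15 - 3*N
B(t) = (-718 + t)/(2*t) (B(t) = (-718 + t)/((2*t)) = (-718 + t)*(1/(2*t)) = (-718 + t)/(2*t))
L(o, x) = 284*x (L(o, x) = 284*x + 0 = 284*x)
B(y(32, -18))/L(-851, r(29)) = ((-718 + (-15 - 3*(-18)))/(2*(-15 - 3*(-18))))/((284*26)) = ((-718 + (-15 + 54))/(2*(-15 + 54)))/7384 = ((½)*(-718 + 39)/39)*(1/7384) = ((½)*(1/39)*(-679))*(1/7384) = -679/78*1/7384 = -679/575952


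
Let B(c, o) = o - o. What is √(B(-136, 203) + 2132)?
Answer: 2*√533 ≈ 46.174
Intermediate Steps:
B(c, o) = 0
√(B(-136, 203) + 2132) = √(0 + 2132) = √2132 = 2*√533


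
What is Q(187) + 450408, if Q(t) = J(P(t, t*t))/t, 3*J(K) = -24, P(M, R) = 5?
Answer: 84226288/187 ≈ 4.5041e+5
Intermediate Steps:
J(K) = -8 (J(K) = (⅓)*(-24) = -8)
Q(t) = -8/t
Q(187) + 450408 = -8/187 + 450408 = 84226288/187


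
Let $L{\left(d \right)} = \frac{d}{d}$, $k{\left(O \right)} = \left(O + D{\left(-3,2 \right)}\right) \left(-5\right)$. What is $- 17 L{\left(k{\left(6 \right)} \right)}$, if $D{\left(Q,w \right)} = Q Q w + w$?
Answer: $-17$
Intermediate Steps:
$D{\left(Q,w \right)} = w + w Q^{2}$ ($D{\left(Q,w \right)} = Q^{2} w + w = w Q^{2} + w = w + w Q^{2}$)
$k{\left(O \right)} = -100 - 5 O$ ($k{\left(O \right)} = \left(O + 2 \left(1 + \left(-3\right)^{2}\right)\right) \left(-5\right) = \left(O + 2 \left(1 + 9\right)\right) \left(-5\right) = \left(O + 2 \cdot 10\right) \left(-5\right) = \left(O + 20\right) \left(-5\right) = \left(20 + O\right) \left(-5\right) = -100 - 5 O$)
$L{\left(d \right)} = 1$
$- 17 L{\left(k{\left(6 \right)} \right)} = \left(-17\right) 1 = -17$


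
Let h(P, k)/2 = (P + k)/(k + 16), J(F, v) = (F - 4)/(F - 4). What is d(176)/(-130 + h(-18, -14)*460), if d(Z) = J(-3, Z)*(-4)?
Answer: 2/7425 ≈ 0.00026936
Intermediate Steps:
J(F, v) = 1 (J(F, v) = (-4 + F)/(-4 + F) = 1)
h(P, k) = 2*(P + k)/(16 + k) (h(P, k) = 2*((P + k)/(k + 16)) = 2*((P + k)/(16 + k)) = 2*(P + k)/(16 + k))
d(Z) = -4 (d(Z) = 1*(-4) = -4)
d(176)/(-130 + h(-18, -14)*460) = -4/(-130 + (2*(-18 - 14)/(16 - 14))*460) = -4/(-130 + (2*(-32)/2)*460) = -4/(-130 + (2*(½)*(-32))*460) = -4/(-130 - 32*460) = -4/(-130 - 14720) = -4/(-14850) = -4*(-1/14850) = 2/7425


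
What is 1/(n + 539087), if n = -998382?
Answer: -1/459295 ≈ -2.1773e-6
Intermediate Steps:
1/(n + 539087) = 1/(-998382 + 539087) = 1/(-459295) = -1/459295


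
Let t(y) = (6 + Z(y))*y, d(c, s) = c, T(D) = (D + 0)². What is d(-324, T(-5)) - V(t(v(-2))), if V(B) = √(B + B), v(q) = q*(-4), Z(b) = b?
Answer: -324 - 4*√14 ≈ -338.97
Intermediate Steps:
T(D) = D²
v(q) = -4*q
t(y) = y*(6 + y) (t(y) = (6 + y)*y = y*(6 + y))
V(B) = √2*√B (V(B) = √(2*B) = √2*√B)
d(-324, T(-5)) - V(t(v(-2))) = -324 - √2*√((-4*(-2))*(6 - 4*(-2))) = -324 - √2*√(8*(6 + 8)) = -324 - √2*√(8*14) = -324 - √2*√112 = -324 - √2*4*√7 = -324 - 4*√14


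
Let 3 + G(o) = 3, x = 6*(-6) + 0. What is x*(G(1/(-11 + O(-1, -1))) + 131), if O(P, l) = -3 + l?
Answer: -4716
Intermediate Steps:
x = -36 (x = -36 + 0 = -36)
G(o) = 0 (G(o) = -3 + 3 = 0)
x*(G(1/(-11 + O(-1, -1))) + 131) = -36*(0 + 131) = -36*131 = -4716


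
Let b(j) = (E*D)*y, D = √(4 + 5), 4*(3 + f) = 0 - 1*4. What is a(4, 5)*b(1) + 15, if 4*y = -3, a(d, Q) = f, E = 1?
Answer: 24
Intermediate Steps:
f = -4 (f = -3 + (0 - 1*4)/4 = -3 + (0 - 4)/4 = -3 + (¼)*(-4) = -3 - 1 = -4)
a(d, Q) = -4
y = -¾ (y = (¼)*(-3) = -¾ ≈ -0.75000)
D = 3 (D = √9 = 3)
b(j) = -9/4 (b(j) = (1*3)*(-¾) = 3*(-¾) = -9/4)
a(4, 5)*b(1) + 15 = -4*(-9/4) + 15 = 9 + 15 = 24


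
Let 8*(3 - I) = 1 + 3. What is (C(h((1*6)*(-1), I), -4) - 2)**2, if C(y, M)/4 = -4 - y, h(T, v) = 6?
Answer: 1764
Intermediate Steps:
I = 5/2 (I = 3 - (1 + 3)/8 = 3 - 1/8*4 = 3 - 1/2 = 5/2 ≈ 2.5000)
C(y, M) = -16 - 4*y (C(y, M) = 4*(-4 - y) = -16 - 4*y)
(C(h((1*6)*(-1), I), -4) - 2)**2 = ((-16 - 4*6) - 2)**2 = ((-16 - 24) - 2)**2 = (-40 - 2)**2 = (-42)**2 = 1764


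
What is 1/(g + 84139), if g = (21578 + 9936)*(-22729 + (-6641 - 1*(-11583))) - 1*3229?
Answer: -1/560458608 ≈ -1.7843e-9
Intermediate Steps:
g = -560542747 (g = 31514*(-22729 + (-6641 + 11583)) - 3229 = 31514*(-22729 + 4942) - 3229 = 31514*(-17787) - 3229 = -560539518 - 3229 = -560542747)
1/(g + 84139) = 1/(-560542747 + 84139) = 1/(-560458608) = -1/560458608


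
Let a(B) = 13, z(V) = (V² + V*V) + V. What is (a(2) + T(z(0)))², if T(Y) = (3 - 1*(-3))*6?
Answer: 2401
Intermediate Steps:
z(V) = V + 2*V² (z(V) = (V² + V²) + V = 2*V² + V = V + 2*V²)
T(Y) = 36 (T(Y) = (3 + 3)*6 = 6*6 = 36)
(a(2) + T(z(0)))² = (13 + 36)² = 49² = 2401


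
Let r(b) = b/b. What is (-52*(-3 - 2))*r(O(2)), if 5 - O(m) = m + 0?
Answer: 260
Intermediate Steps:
O(m) = 5 - m (O(m) = 5 - (m + 0) = 5 - m)
r(b) = 1
(-52*(-3 - 2))*r(O(2)) = -52*(-3 - 2)*1 = -52*(-5)*1 = -13*(-20)*1 = 260*1 = 260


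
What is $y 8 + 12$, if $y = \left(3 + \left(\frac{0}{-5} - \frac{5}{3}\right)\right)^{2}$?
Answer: $\frac{236}{9} \approx 26.222$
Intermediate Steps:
$y = \frac{16}{9}$ ($y = \left(3 + \left(0 \left(- \frac{1}{5}\right) - \frac{5}{3}\right)\right)^{2} = \left(3 + \left(0 - \frac{5}{3}\right)\right)^{2} = \left(3 - \frac{5}{3}\right)^{2} = \left(\frac{4}{3}\right)^{2} = \frac{16}{9} \approx 1.7778$)
$y 8 + 12 = \frac{16}{9} \cdot 8 + 12 = \frac{128}{9} + 12 = \frac{236}{9}$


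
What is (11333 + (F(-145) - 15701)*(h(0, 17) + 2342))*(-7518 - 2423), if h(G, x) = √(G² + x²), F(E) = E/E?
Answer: 368065196947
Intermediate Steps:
F(E) = 1
(11333 + (F(-145) - 15701)*(h(0, 17) + 2342))*(-7518 - 2423) = (11333 + (1 - 15701)*(√(0² + 17²) + 2342))*(-7518 - 2423) = (11333 - 15700*(√(0 + 289) + 2342))*(-9941) = (11333 - 15700*(√289 + 2342))*(-9941) = (11333 - 15700*(17 + 2342))*(-9941) = (11333 - 15700*2359)*(-9941) = (11333 - 37036300)*(-9941) = -37024967*(-9941) = 368065196947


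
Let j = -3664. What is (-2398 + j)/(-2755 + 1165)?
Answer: 3031/795 ≈ 3.8126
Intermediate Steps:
(-2398 + j)/(-2755 + 1165) = (-2398 - 3664)/(-2755 + 1165) = -6062/(-1590) = -6062*(-1/1590) = 3031/795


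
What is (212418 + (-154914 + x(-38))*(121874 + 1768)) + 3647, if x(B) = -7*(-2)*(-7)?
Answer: -19165777639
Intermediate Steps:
x(B) = -98 (x(B) = 14*(-7) = -98)
(212418 + (-154914 + x(-38))*(121874 + 1768)) + 3647 = (212418 + (-154914 - 98)*(121874 + 1768)) + 3647 = (212418 - 155012*123642) + 3647 = (212418 - 19165993704) + 3647 = -19165781286 + 3647 = -19165777639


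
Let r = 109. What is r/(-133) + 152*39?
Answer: 788315/133 ≈ 5927.2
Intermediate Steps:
r/(-133) + 152*39 = 109/(-133) + 152*39 = 109*(-1/133) + 5928 = -109/133 + 5928 = 788315/133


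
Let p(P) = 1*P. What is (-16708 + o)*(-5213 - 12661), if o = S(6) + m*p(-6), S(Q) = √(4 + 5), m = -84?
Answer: 289576674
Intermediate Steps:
S(Q) = 3 (S(Q) = √9 = 3)
p(P) = P
o = 507 (o = 3 - 84*(-6) = 3 + 504 = 507)
(-16708 + o)*(-5213 - 12661) = (-16708 + 507)*(-5213 - 12661) = -16201*(-17874) = 289576674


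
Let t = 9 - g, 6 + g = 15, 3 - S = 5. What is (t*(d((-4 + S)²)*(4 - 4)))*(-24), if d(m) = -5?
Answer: 0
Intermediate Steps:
S = -2 (S = 3 - 1*5 = 3 - 5 = -2)
g = 9 (g = -6 + 15 = 9)
t = 0 (t = 9 - 1*9 = 9 - 9 = 0)
(t*(d((-4 + S)²)*(4 - 4)))*(-24) = (0*(-5*(4 - 4)))*(-24) = (0*(-5*0))*(-24) = (0*0)*(-24) = 0*(-24) = 0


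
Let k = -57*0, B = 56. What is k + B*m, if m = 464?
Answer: 25984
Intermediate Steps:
k = 0
k + B*m = 0 + 56*464 = 0 + 25984 = 25984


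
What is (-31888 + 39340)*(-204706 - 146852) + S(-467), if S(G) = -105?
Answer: -2619810321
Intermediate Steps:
(-31888 + 39340)*(-204706 - 146852) + S(-467) = (-31888 + 39340)*(-204706 - 146852) - 105 = 7452*(-351558) - 105 = -2619810216 - 105 = -2619810321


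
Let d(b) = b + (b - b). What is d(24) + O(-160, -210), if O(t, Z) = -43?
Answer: -19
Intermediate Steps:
d(b) = b (d(b) = b + 0 = b)
d(24) + O(-160, -210) = 24 - 43 = -19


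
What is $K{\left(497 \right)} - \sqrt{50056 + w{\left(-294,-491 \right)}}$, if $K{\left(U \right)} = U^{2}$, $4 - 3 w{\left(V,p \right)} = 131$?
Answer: $247009 - \frac{\sqrt{450123}}{3} \approx 2.4679 \cdot 10^{5}$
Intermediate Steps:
$w{\left(V,p \right)} = - \frac{127}{3}$ ($w{\left(V,p \right)} = \frac{4}{3} - \frac{131}{3} = - \frac{127}{3}$)
$K{\left(497 \right)} - \sqrt{50056 + w{\left(-294,-491 \right)}} = 497^{2} - \sqrt{50056 - \frac{127}{3}} = 247009 - \sqrt{\frac{150041}{3}} = 247009 - \frac{\sqrt{450123}}{3}$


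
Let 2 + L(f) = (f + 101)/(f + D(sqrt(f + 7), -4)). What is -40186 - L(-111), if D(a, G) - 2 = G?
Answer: -4540802/113 ≈ -40184.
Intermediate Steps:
D(a, G) = 2 + G
L(f) = -2 + (101 + f)/(-2 + f) (L(f) = -2 + (f + 101)/(f + (2 - 4)) = -2 + (101 + f)/(f - 2) = -2 + (101 + f)/(-2 + f))
-40186 - L(-111) = -40186 - (105 - 1*(-111))/(-2 - 111) = -40186 - (105 + 111)/(-113) = -40186 - (-1)*216/113 = -40186 - 1*(-216/113) = -40186 + 216/113 = -4540802/113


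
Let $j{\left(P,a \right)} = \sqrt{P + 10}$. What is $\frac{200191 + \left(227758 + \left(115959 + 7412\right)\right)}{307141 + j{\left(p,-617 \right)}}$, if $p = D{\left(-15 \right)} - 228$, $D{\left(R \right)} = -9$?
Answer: $\frac{6047606290}{3369128361} - \frac{19690 i \sqrt{227}}{3369128361} \approx 1.795 - 8.8052 \cdot 10^{-5} i$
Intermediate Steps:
$p = -237$ ($p = -9 - 228 = -237$)
$j{\left(P,a \right)} = \sqrt{10 + P}$
$\frac{200191 + \left(227758 + \left(115959 + 7412\right)\right)}{307141 + j{\left(p,-617 \right)}} = \frac{200191 + \left(227758 + \left(115959 + 7412\right)\right)}{307141 + \sqrt{10 - 237}} = \frac{200191 + \left(227758 + 123371\right)}{307141 + \sqrt{-227}} = \frac{200191 + 351129}{307141 + i \sqrt{227}} = \frac{551320}{307141 + i \sqrt{227}}$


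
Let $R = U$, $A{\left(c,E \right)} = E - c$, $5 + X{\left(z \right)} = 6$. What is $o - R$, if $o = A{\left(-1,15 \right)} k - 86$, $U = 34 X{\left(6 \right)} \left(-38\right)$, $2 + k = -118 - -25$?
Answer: $-314$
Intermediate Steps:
$X{\left(z \right)} = 1$ ($X{\left(z \right)} = -5 + 6 = 1$)
$k = -95$ ($k = -2 - 93 = -95$)
$U = -1292$ ($U = 34 \cdot 1 \left(-38\right) = 34 \left(-38\right) = -1292$)
$R = -1292$
$o = -1606$ ($o = \left(15 - -1\right) \left(-95\right) - 86 = \left(15 + 1\right) \left(-95\right) - 86 = 16 \left(-95\right) - 86 = -1520 - 86 = -1606$)
$o - R = -1606 - -1292 = -1606 + 1292 = -314$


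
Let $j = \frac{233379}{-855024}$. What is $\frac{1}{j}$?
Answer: $- \frac{285008}{77793} \approx -3.6637$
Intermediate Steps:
$j = - \frac{77793}{285008}$ ($j = 233379 \left(- \frac{1}{855024}\right) = - \frac{77793}{285008} \approx -0.27295$)
$\frac{1}{j} = \frac{1}{- \frac{77793}{285008}} = - \frac{285008}{77793}$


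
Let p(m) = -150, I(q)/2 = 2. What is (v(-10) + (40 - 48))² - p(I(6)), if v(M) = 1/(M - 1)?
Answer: 26071/121 ≈ 215.46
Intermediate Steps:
I(q) = 4 (I(q) = 2*2 = 4)
v(M) = 1/(-1 + M)
(v(-10) + (40 - 48))² - p(I(6)) = (1/(-1 - 10) + (40 - 48))² - 1*(-150) = (1/(-11) - 8)² + 150 = (-1/11 - 8)² + 150 = (-89/11)² + 150 = 7921/121 + 150 = 26071/121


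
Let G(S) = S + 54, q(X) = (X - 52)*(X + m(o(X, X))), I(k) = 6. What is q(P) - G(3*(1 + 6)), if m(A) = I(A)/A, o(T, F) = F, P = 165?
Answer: 1021576/55 ≈ 18574.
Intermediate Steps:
m(A) = 6/A
q(X) = (-52 + X)*(X + 6/X) (q(X) = (X - 52)*(X + 6/X) = (-52 + X)*(X + 6/X))
G(S) = 54 + S
q(P) - G(3*(1 + 6)) = (6 + 165² - 312/165 - 52*165) - (54 + 3*(1 + 6)) = (6 + 27225 - 312*1/165 - 8580) - (54 + 3*7) = (6 + 27225 - 104/55 - 8580) - (54 + 21) = 1025701/55 - 1*75 = 1025701/55 - 75 = 1021576/55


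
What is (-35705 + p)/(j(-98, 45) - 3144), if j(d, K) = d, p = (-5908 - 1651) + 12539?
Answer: 30725/3242 ≈ 9.4772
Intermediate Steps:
p = 4980 (p = -7559 + 12539 = 4980)
(-35705 + p)/(j(-98, 45) - 3144) = (-35705 + 4980)/(-98 - 3144) = -30725/(-3242) = -30725*(-1/3242) = 30725/3242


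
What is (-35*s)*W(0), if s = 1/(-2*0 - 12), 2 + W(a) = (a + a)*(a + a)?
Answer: -35/6 ≈ -5.8333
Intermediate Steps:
W(a) = -2 + 4*a**2 (W(a) = -2 + (a + a)*(a + a) = -2 + (2*a)*(2*a) = -2 + 4*a**2)
s = -1/12 (s = 1/(0 - 12) = 1/(-12) = -1/12 ≈ -0.083333)
(-35*s)*W(0) = (-35*(-1/12))*(-2 + 4*0**2) = 35*(-2 + 4*0)/12 = 35*(-2 + 0)/12 = (35/12)*(-2) = -35/6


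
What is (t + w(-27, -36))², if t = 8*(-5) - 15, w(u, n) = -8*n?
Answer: 54289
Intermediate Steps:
t = -55 (t = -40 - 15 = -55)
(t + w(-27, -36))² = (-55 - 8*(-36))² = (-55 + 288)² = 233² = 54289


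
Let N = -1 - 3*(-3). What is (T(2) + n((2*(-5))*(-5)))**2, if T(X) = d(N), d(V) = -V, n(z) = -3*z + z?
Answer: 11664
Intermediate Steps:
N = 8 (N = -1 + 9 = 8)
n(z) = -2*z
T(X) = -8 (T(X) = -1*8 = -8)
(T(2) + n((2*(-5))*(-5)))**2 = (-8 - 2*2*(-5)*(-5))**2 = (-8 - (-20)*(-5))**2 = (-8 - 2*50)**2 = (-8 - 100)**2 = (-108)**2 = 11664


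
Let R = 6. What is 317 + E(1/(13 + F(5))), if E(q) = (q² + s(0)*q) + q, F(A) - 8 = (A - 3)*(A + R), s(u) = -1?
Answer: 586134/1849 ≈ 317.00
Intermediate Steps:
F(A) = 8 + (-3 + A)*(6 + A) (F(A) = 8 + (A - 3)*(A + 6) = 8 + (-3 + A)*(6 + A))
E(q) = q² (E(q) = (q² - q) + q = q²)
317 + E(1/(13 + F(5))) = 317 + (1/(13 + (-10 + 5² + 3*5)))² = 317 + (1/(13 + (-10 + 25 + 15)))² = 317 + (1/(13 + 30))² = 317 + (1/43)² = 317 + 1/1849 = 586134/1849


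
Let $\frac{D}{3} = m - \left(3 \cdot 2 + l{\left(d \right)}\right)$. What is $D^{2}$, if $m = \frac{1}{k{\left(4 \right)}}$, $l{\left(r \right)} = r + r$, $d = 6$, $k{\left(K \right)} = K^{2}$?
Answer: $\frac{741321}{256} \approx 2895.8$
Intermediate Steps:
$l{\left(r \right)} = 2 r$
$m = \frac{1}{16}$ ($m = \frac{1}{4^{2}} = \frac{1}{16} \approx 0.0625$)
$D = - \frac{861}{16}$ ($D = 3 \left(\frac{1}{16} - \left(3 \cdot 2 + 2 \cdot 6\right)\right) = 3 \left(\frac{1}{16} - \left(6 + 12\right)\right) = 3 \left(\frac{1}{16} - 18\right) = 3 \left(- \frac{287}{16}\right) = - \frac{861}{16} \approx -53.813$)
$D^{2} = \left(- \frac{861}{16}\right)^{2} = \frac{741321}{256}$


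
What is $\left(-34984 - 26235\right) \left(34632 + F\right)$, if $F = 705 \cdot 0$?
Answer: $-2120136408$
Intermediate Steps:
$F = 0$
$\left(-34984 - 26235\right) \left(34632 + F\right) = \left(-34984 - 26235\right) \left(34632 + 0\right) = \left(-61219\right) 34632 = -2120136408$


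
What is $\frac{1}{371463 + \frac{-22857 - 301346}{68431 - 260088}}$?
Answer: $\frac{191657}{71193808394} \approx 2.692 \cdot 10^{-6}$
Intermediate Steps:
$\frac{1}{371463 + \frac{-22857 - 301346}{68431 - 260088}} = \frac{1}{371463 - \frac{324203}{-191657}} = \frac{1}{371463 - - \frac{324203}{191657}} = \frac{1}{371463 + \frac{324203}{191657}} = \frac{1}{\frac{71193808394}{191657}} = \frac{191657}{71193808394}$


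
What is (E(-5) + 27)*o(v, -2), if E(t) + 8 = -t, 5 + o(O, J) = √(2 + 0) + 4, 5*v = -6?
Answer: -24 + 24*√2 ≈ 9.9411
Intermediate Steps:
v = -6/5 (v = (⅕)*(-6) = -6/5 ≈ -1.2000)
o(O, J) = -1 + √2 (o(O, J) = -5 + (√(2 + 0) + 4) = -5 + (√2 + 4) = -5 + (4 + √2) = -1 + √2)
E(t) = -8 - t
(E(-5) + 27)*o(v, -2) = ((-8 - 1*(-5)) + 27)*(-1 + √2) = ((-8 + 5) + 27)*(-1 + √2) = (-3 + 27)*(-1 + √2) = 24*(-1 + √2) = -24 + 24*√2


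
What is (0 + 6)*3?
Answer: 18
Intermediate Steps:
(0 + 6)*3 = 6*3 = 18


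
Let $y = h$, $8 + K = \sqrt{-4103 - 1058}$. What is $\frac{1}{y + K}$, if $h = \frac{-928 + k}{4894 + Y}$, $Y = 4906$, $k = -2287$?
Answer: $- \frac{31993080}{20092937929} - \frac{3841600 i \sqrt{5161}}{20092937929} \approx -0.0015923 - 0.013735 i$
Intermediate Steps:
$h = - \frac{643}{1960}$ ($h = \frac{-928 - 2287}{4894 + 4906} = - \frac{3215}{9800} = \left(-3215\right) \frac{1}{9800} = - \frac{643}{1960} \approx -0.32806$)
$K = -8 + i \sqrt{5161}$ ($K = -8 + \sqrt{-4103 - 1058} = -8 + \sqrt{-5161} = -8 + i \sqrt{5161} \approx -8.0 + 71.84 i$)
$y = - \frac{643}{1960} \approx -0.32806$
$\frac{1}{y + K} = \frac{1}{- \frac{643}{1960} - \left(8 - i \sqrt{5161}\right)} = \frac{1}{- \frac{16323}{1960} + i \sqrt{5161}}$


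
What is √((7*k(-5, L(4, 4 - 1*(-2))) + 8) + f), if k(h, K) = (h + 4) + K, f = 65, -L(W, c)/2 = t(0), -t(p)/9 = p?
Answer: √66 ≈ 8.1240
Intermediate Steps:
t(p) = -9*p
L(W, c) = 0 (L(W, c) = -(-18)*0 = -2*0 = 0)
k(h, K) = 4 + K + h (k(h, K) = (4 + h) + K = 4 + K + h)
√((7*k(-5, L(4, 4 - 1*(-2))) + 8) + f) = √((7*(4 + 0 - 5) + 8) + 65) = √((7*(-1) + 8) + 65) = √((-7 + 8) + 65) = √(1 + 65) = √66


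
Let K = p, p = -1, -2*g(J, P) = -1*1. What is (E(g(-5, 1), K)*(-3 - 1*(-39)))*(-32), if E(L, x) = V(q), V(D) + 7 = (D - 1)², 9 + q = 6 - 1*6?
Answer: -107136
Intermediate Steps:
g(J, P) = ½ (g(J, P) = -(-1)/2 = -½*(-1) = ½)
K = -1
q = -9 (q = -9 + (6 - 1*6) = -9 + (6 - 6) = -9 + 0 = -9)
V(D) = -7 + (-1 + D)² (V(D) = -7 + (D - 1)² = -7 + (-1 + D)²)
E(L, x) = 93 (E(L, x) = -7 + (-1 - 9)² = -7 + (-10)² = -7 + 100 = 93)
(E(g(-5, 1), K)*(-3 - 1*(-39)))*(-32) = (93*(-3 - 1*(-39)))*(-32) = (93*(-3 + 39))*(-32) = (93*36)*(-32) = 3348*(-32) = -107136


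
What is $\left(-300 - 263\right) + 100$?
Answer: $-463$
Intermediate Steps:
$\left(-300 - 263\right) + 100 = -563 + 100 = -463$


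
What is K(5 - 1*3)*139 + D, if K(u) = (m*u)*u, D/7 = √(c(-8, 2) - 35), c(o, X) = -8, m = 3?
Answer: 1668 + 7*I*√43 ≈ 1668.0 + 45.902*I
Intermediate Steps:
D = 7*I*√43 (D = 7*√(-8 - 35) = 7*√(-43) = 7*(I*√43) = 7*I*√43 ≈ 45.902*I)
K(u) = 3*u² (K(u) = (3*u)*u = 3*u²)
K(5 - 1*3)*139 + D = (3*(5 - 1*3)²)*139 + 7*I*√43 = (3*(5 - 3)²)*139 + 7*I*√43 = (3*2²)*139 + 7*I*√43 = (3*4)*139 + 7*I*√43 = 12*139 + 7*I*√43 = 1668 + 7*I*√43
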